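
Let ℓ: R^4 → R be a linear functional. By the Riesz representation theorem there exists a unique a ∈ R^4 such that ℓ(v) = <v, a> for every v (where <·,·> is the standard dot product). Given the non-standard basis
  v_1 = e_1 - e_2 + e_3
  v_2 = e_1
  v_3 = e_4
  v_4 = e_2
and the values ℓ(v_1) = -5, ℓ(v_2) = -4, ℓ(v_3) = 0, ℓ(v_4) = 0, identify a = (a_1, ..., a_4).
a = (-4, 0, -1, 0)

Write a = (a_1, ..., a_4) in the standard basis. For each basis vector v_i, ℓ(v_i) = <v_i, a> is a linear equation in the a_j's. Collect the n equations into a matrix system V a = ℓ, where row i of V is v_i (expressed in the standard basis). Since V is invertible (lower-triangular with 1s on the diagonal, up to permutation), solve by back-substitution:
  V =
[[1, -1, 1, 0],
 [1, 0, 0, 0],
 [0, 0, 0, 1],
 [0, 1, 0, 0]]
  V a = (-5, -4, 0, 0)
Solving gives a = (-4, 0, -1, 0).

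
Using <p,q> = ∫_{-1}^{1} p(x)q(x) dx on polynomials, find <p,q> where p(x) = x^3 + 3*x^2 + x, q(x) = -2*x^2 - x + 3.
<p,q> = 38/15

Expand the product: p(x)·q(x) = -2*x^5 - 7*x^4 - 2*x^3 + 8*x^2 + 3*x.
∫_{-1}^{1} of each monomial x^k gives [2/(k+1) if k even, 0 if k odd]. Integrating term-by-term (or equivalently evaluating the antiderivative F(x) = -x^6/3 - 7*x^5/5 - x^4/2 + 8*x^3/3 + 3*x^2/2 at the endpoints):
  F(1) − F(−1) = 29/15 − (-3/5) = 38/15.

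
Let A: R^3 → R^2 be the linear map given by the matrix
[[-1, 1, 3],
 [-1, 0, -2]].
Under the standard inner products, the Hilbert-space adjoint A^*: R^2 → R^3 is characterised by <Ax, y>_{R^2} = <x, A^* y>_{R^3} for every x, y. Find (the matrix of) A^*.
A^* = A^T =
[[-1, -1],
 [1, 0],
 [3, -2]]

For real matrices with standard dot products, the defining identity <Ax, y> = <x, A^* y> gives (Ax)^T y = x^T (A^*) y, i.e. x^T A^T y = x^T (A^*) y. Since this holds for all x, y, we must have A^* = A^T. Therefore
A^* =
[[-1, -1],
 [1, 0],
 [3, -2]].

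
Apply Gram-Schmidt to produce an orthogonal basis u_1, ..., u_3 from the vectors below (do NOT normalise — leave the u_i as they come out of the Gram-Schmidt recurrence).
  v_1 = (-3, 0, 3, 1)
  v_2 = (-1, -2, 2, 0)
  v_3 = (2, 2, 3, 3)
Orthogonal basis:
  u_1 = (-3, 0, 3, 1)
  u_2 = (8/19, -2, 11/19, -9/19)
  u_3 = (16/5, 4/5, 12/5, 12/5)

Apply the Gram-Schmidt recurrence
  u_1 = v_1
  u_i = v_i − Σ_{j<i} ((v_i · u_j) / (u_j · u_j)) · u_j.

Step by step this gives:
  u_1 = (-3, 0, 3, 1)
  u_2 = (8/19, -2, 11/19, -9/19)
  u_3 = (16/5, 4/5, 12/5, 12/5)

Orthogonality check:
  u_2 · u_1 = 0 (should be 0)
  u_3 · u_1 = 0 (should be 0)
  u_3 · u_2 = 0 (should be 0)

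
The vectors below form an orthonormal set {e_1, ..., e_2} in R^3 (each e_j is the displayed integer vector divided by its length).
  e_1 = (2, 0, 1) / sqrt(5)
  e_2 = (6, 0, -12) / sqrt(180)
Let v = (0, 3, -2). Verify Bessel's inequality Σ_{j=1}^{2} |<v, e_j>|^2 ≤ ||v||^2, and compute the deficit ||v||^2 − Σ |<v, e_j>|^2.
Σ |<v, e_j>|^2 = 4; ||v||^2 = 13; deficit = 9

Write each e_j = u_j / sqrt(<u_j, u_j>) where u_j is the displayed integer vector. Then <v, e_j> = <v, u_j> / sqrt(<u_j, u_j>), so |<v, e_j>|^2 = <v, u_j>^2 / <u_j, u_j>.
Coefficients: <v, e_1> = -2/sqrt(5), <v, e_2> = 24/sqrt(180).
Square and sum: Σ |<v, e_j>|^2 = 4.
Compute ||v||^2 = v·v = 13.
Deficit = 13 − 4 = 9 ≥ 0, confirming Bessel's inequality. (The deficit equals ||v − Σ <v,e_j> e_j||^2, the squared distance from v to span{e_j}.)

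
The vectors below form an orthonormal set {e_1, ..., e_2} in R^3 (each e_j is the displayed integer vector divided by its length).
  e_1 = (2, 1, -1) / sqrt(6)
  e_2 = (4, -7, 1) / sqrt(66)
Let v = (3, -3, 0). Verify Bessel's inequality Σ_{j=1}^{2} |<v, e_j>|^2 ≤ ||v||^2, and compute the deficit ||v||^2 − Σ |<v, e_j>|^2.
Σ |<v, e_j>|^2 = 18; ||v||^2 = 18; deficit = 0

Write each e_j = u_j / sqrt(<u_j, u_j>) where u_j is the displayed integer vector. Then <v, e_j> = <v, u_j> / sqrt(<u_j, u_j>), so |<v, e_j>|^2 = <v, u_j>^2 / <u_j, u_j>.
Coefficients: <v, e_1> = 3/sqrt(6), <v, e_2> = 33/sqrt(66).
Square and sum: Σ |<v, e_j>|^2 = 18.
Compute ||v||^2 = v·v = 18.
Deficit = 18 − 18 = 0 ≥ 0, confirming Bessel's inequality. (The deficit equals ||v − Σ <v,e_j> e_j||^2, the squared distance from v to span{e_j}.)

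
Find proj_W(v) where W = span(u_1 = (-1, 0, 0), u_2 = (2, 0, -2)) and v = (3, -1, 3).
proj_W(v) = (3, 0, 3)

Set up U = [u_1 | ... | u_2] ∈ R^(3×2). The projector onto W = col(U) is P = U (U^T U)^(-1) U^T.
Compute U^T U =
  [1, -2]
  [-2, 8],
and U^T v = (-3, 0).
Solve U^T U · c = U^T v for the coefficients: c = (-6, -3/2). The projection is proj_W(v) = U c.
Check: (v - proj_W(v)) · u_1 = 0  (should be 0).
Check: (v - proj_W(v)) · u_2 = 0  (should be 0).
Result: proj_W(v) = (3, 0, 3).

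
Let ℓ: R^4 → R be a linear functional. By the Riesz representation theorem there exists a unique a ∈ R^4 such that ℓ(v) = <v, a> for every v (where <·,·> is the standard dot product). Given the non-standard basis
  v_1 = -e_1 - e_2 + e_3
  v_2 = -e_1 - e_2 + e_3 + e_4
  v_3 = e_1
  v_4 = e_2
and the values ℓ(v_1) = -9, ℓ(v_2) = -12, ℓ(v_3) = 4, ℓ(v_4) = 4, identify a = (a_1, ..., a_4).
a = (4, 4, -1, -3)

Write a = (a_1, ..., a_4) in the standard basis. For each basis vector v_i, ℓ(v_i) = <v_i, a> is a linear equation in the a_j's. Collect the n equations into a matrix system V a = ℓ, where row i of V is v_i (expressed in the standard basis). Since V is invertible (lower-triangular with 1s on the diagonal, up to permutation), solve by back-substitution:
  V =
[[-1, -1, 1, 0],
 [-1, -1, 1, 1],
 [1, 0, 0, 0],
 [0, 1, 0, 0]]
  V a = (-9, -12, 4, 4)
Solving gives a = (4, 4, -1, -3).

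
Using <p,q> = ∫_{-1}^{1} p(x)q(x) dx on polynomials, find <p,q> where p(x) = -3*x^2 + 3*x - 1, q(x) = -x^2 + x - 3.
<p,q> = 238/15

Expand the product: p(x)·q(x) = 3*x^4 - 6*x^3 + 13*x^2 - 10*x + 3.
∫_{-1}^{1} of each monomial x^k gives [2/(k+1) if k even, 0 if k odd]. Integrating term-by-term (or equivalently evaluating the antiderivative F(x) = 3*x^5/5 - 3*x^4/2 + 13*x^3/3 - 5*x^2 + 3*x at the endpoints):
  F(1) − F(−1) = 43/30 − (-433/30) = 238/15.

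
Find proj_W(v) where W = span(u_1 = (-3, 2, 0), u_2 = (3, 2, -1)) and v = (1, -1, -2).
proj_W(v) = (207/157, -82/157, -14/157)

Set up U = [u_1 | ... | u_2] ∈ R^(3×2). The projector onto W = col(U) is P = U (U^T U)^(-1) U^T.
Compute U^T U =
  [13, -5]
  [-5, 14],
and U^T v = (-5, 3).
Solve U^T U · c = U^T v for the coefficients: c = (-55/157, 14/157). The projection is proj_W(v) = U c.
Check: (v - proj_W(v)) · u_1 = 0  (should be 0).
Check: (v - proj_W(v)) · u_2 = 0  (should be 0).
Result: proj_W(v) = (207/157, -82/157, -14/157).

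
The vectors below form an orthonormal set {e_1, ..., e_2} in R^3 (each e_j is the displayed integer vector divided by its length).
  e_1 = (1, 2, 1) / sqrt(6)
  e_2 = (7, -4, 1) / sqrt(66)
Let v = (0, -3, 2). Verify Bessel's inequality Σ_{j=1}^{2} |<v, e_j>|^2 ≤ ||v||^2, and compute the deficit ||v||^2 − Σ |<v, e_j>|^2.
Σ |<v, e_j>|^2 = 62/11; ||v||^2 = 13; deficit = 81/11

Write each e_j = u_j / sqrt(<u_j, u_j>) where u_j is the displayed integer vector. Then <v, e_j> = <v, u_j> / sqrt(<u_j, u_j>), so |<v, e_j>|^2 = <v, u_j>^2 / <u_j, u_j>.
Coefficients: <v, e_1> = -4/sqrt(6), <v, e_2> = 14/sqrt(66).
Square and sum: Σ |<v, e_j>|^2 = 62/11.
Compute ||v||^2 = v·v = 13.
Deficit = 13 − 62/11 = 81/11 ≥ 0, confirming Bessel's inequality. (The deficit equals ||v − Σ <v,e_j> e_j||^2, the squared distance from v to span{e_j}.)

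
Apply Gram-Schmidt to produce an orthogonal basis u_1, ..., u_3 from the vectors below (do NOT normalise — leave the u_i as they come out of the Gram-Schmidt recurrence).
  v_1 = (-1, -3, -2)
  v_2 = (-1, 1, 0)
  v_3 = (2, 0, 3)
Orthogonal basis:
  u_1 = (-1, -3, -2)
  u_2 = (-8/7, 4/7, -2/7)
  u_3 = (-2/3, -2/3, 4/3)

Apply the Gram-Schmidt recurrence
  u_1 = v_1
  u_i = v_i − Σ_{j<i} ((v_i · u_j) / (u_j · u_j)) · u_j.

Step by step this gives:
  u_1 = (-1, -3, -2)
  u_2 = (-8/7, 4/7, -2/7)
  u_3 = (-2/3, -2/3, 4/3)

Orthogonality check:
  u_2 · u_1 = 0 (should be 0)
  u_3 · u_1 = 0 (should be 0)
  u_3 · u_2 = 0 (should be 0)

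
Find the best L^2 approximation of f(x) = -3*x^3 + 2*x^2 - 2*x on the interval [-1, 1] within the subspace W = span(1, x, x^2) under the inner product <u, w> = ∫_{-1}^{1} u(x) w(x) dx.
g(x) = 2*x^2 - 19*x/5

The best approximation g ∈ W is the orthogonal projection of f onto W. Writing g = a_0 + a_1 x + a_2 x^2, the coefficients solve the normal equations G · a = b where
  G_{ij} = <φ_i, φ_j> and b_i = <f, φ_i>, with φ_0 = 1, φ_1 = x, φ_2 = x^2.
G =
  [2, 0, 2/3]
  [0, 2/3, 0]
  [2/3, 0, 2/5],
b = (4/3, -38/15, 4/5).
Solving gives a_0 = 0, a_1 = -19/5, a_2 = 2, so
  g(x) = 2*x^2 - 19*x/5.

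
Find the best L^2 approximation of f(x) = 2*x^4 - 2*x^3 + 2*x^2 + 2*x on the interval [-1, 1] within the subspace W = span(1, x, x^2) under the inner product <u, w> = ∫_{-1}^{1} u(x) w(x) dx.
g(x) = 26*x^2/7 + 4*x/5 - 6/35

The best approximation g ∈ W is the orthogonal projection of f onto W. Writing g = a_0 + a_1 x + a_2 x^2, the coefficients solve the normal equations G · a = b where
  G_{ij} = <φ_i, φ_j> and b_i = <f, φ_i>, with φ_0 = 1, φ_1 = x, φ_2 = x^2.
G =
  [2, 0, 2/3]
  [0, 2/3, 0]
  [2/3, 0, 2/5],
b = (32/15, 8/15, 48/35).
Solving gives a_0 = -6/35, a_1 = 4/5, a_2 = 26/7, so
  g(x) = 26*x^2/7 + 4*x/5 - 6/35.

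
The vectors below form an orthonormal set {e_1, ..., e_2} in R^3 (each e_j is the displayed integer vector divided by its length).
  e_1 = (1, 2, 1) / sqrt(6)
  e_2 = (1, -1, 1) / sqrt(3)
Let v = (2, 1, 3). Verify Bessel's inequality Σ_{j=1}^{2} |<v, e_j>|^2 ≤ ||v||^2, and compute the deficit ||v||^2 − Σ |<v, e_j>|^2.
Σ |<v, e_j>|^2 = 27/2; ||v||^2 = 14; deficit = 1/2

Write each e_j = u_j / sqrt(<u_j, u_j>) where u_j is the displayed integer vector. Then <v, e_j> = <v, u_j> / sqrt(<u_j, u_j>), so |<v, e_j>|^2 = <v, u_j>^2 / <u_j, u_j>.
Coefficients: <v, e_1> = 7/sqrt(6), <v, e_2> = 4/sqrt(3).
Square and sum: Σ |<v, e_j>|^2 = 27/2.
Compute ||v||^2 = v·v = 14.
Deficit = 14 − 27/2 = 1/2 ≥ 0, confirming Bessel's inequality. (The deficit equals ||v − Σ <v,e_j> e_j||^2, the squared distance from v to span{e_j}.)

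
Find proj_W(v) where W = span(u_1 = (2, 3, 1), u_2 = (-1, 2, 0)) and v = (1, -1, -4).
proj_W(v) = (-2/27, -83/54, -13/54)

Set up U = [u_1 | ... | u_2] ∈ R^(3×2). The projector onto W = col(U) is P = U (U^T U)^(-1) U^T.
Compute U^T U =
  [14, 4]
  [4, 5],
and U^T v = (-5, -3).
Solve U^T U · c = U^T v for the coefficients: c = (-13/54, -11/27). The projection is proj_W(v) = U c.
Check: (v - proj_W(v)) · u_1 = 0  (should be 0).
Check: (v - proj_W(v)) · u_2 = 0  (should be 0).
Result: proj_W(v) = (-2/27, -83/54, -13/54).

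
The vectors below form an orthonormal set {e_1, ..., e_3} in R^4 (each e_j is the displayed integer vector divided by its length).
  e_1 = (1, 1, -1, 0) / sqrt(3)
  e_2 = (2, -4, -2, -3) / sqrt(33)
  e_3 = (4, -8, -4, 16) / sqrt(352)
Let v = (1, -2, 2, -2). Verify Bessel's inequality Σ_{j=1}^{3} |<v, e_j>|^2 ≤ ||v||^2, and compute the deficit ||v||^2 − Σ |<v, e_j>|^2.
Σ |<v, e_j>|^2 = 17/2; ||v||^2 = 13; deficit = 9/2

Write each e_j = u_j / sqrt(<u_j, u_j>) where u_j is the displayed integer vector. Then <v, e_j> = <v, u_j> / sqrt(<u_j, u_j>), so |<v, e_j>|^2 = <v, u_j>^2 / <u_j, u_j>.
Coefficients: <v, e_1> = -3/sqrt(3), <v, e_2> = 12/sqrt(33), <v, e_3> = -20/sqrt(352).
Square and sum: Σ |<v, e_j>|^2 = 17/2.
Compute ||v||^2 = v·v = 13.
Deficit = 13 − 17/2 = 9/2 ≥ 0, confirming Bessel's inequality. (The deficit equals ||v − Σ <v,e_j> e_j||^2, the squared distance from v to span{e_j}.)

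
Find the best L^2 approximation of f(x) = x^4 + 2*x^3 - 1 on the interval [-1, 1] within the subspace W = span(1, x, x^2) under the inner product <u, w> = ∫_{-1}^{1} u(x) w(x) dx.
g(x) = 6*x^2/7 + 6*x/5 - 38/35

The best approximation g ∈ W is the orthogonal projection of f onto W. Writing g = a_0 + a_1 x + a_2 x^2, the coefficients solve the normal equations G · a = b where
  G_{ij} = <φ_i, φ_j> and b_i = <f, φ_i>, with φ_0 = 1, φ_1 = x, φ_2 = x^2.
G =
  [2, 0, 2/3]
  [0, 2/3, 0]
  [2/3, 0, 2/5],
b = (-8/5, 4/5, -8/21).
Solving gives a_0 = -38/35, a_1 = 6/5, a_2 = 6/7, so
  g(x) = 6*x^2/7 + 6*x/5 - 38/35.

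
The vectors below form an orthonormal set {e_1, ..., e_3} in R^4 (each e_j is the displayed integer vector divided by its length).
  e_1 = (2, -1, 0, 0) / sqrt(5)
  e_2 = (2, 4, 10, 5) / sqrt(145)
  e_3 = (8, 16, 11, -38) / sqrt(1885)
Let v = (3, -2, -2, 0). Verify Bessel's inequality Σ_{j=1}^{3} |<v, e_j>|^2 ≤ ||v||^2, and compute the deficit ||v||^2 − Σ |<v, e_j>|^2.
Σ |<v, e_j>|^2 = 216/13; ||v||^2 = 17; deficit = 5/13

Write each e_j = u_j / sqrt(<u_j, u_j>) where u_j is the displayed integer vector. Then <v, e_j> = <v, u_j> / sqrt(<u_j, u_j>), so |<v, e_j>|^2 = <v, u_j>^2 / <u_j, u_j>.
Coefficients: <v, e_1> = 8/sqrt(5), <v, e_2> = -22/sqrt(145), <v, e_3> = -30/sqrt(1885).
Square and sum: Σ |<v, e_j>|^2 = 216/13.
Compute ||v||^2 = v·v = 17.
Deficit = 17 − 216/13 = 5/13 ≥ 0, confirming Bessel's inequality. (The deficit equals ||v − Σ <v,e_j> e_j||^2, the squared distance from v to span{e_j}.)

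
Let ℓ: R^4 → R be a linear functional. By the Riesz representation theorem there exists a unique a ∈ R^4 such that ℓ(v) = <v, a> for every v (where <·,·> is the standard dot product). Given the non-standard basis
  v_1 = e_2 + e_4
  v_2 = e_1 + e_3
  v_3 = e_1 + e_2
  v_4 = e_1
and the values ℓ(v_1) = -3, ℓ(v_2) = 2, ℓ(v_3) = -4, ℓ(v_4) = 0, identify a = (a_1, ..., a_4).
a = (0, -4, 2, 1)

Write a = (a_1, ..., a_4) in the standard basis. For each basis vector v_i, ℓ(v_i) = <v_i, a> is a linear equation in the a_j's. Collect the n equations into a matrix system V a = ℓ, where row i of V is v_i (expressed in the standard basis). Since V is invertible (lower-triangular with 1s on the diagonal, up to permutation), solve by back-substitution:
  V =
[[0, 1, 0, 1],
 [1, 0, 1, 0],
 [1, 1, 0, 0],
 [1, 0, 0, 0]]
  V a = (-3, 2, -4, 0)
Solving gives a = (0, -4, 2, 1).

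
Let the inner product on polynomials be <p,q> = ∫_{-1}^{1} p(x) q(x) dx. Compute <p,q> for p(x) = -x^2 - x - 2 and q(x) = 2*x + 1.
<p,q> = -6

Expand the product: p(x)·q(x) = -2*x^3 - 3*x^2 - 5*x - 2.
∫_{-1}^{1} of each monomial x^k gives [2/(k+1) if k even, 0 if k odd]. Integrating term-by-term (or equivalently evaluating the antiderivative F(x) = -x^4/2 - x^3 - 5*x^2/2 - 2*x at the endpoints):
  F(1) − F(−1) = -6 − (0) = -6.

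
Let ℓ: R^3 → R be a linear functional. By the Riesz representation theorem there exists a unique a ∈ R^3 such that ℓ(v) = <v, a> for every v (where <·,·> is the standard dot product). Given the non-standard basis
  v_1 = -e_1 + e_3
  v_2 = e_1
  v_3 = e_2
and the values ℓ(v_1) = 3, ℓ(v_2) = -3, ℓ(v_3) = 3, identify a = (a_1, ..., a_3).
a = (-3, 3, 0)

Write a = (a_1, ..., a_3) in the standard basis. For each basis vector v_i, ℓ(v_i) = <v_i, a> is a linear equation in the a_j's. Collect the n equations into a matrix system V a = ℓ, where row i of V is v_i (expressed in the standard basis). Since V is invertible (lower-triangular with 1s on the diagonal, up to permutation), solve by back-substitution:
  V =
[[-1, 0, 1],
 [1, 0, 0],
 [0, 1, 0]]
  V a = (3, -3, 3)
Solving gives a = (-3, 3, 0).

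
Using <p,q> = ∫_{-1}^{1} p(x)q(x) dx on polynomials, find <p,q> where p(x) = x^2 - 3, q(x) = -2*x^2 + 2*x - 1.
<p,q> = 128/15

Expand the product: p(x)·q(x) = -2*x^4 + 2*x^3 + 5*x^2 - 6*x + 3.
∫_{-1}^{1} of each monomial x^k gives [2/(k+1) if k even, 0 if k odd]. Integrating term-by-term (or equivalently evaluating the antiderivative F(x) = -2*x^5/5 + x^4/2 + 5*x^3/3 - 3*x^2 + 3*x at the endpoints):
  F(1) − F(−1) = 53/30 − (-203/30) = 128/15.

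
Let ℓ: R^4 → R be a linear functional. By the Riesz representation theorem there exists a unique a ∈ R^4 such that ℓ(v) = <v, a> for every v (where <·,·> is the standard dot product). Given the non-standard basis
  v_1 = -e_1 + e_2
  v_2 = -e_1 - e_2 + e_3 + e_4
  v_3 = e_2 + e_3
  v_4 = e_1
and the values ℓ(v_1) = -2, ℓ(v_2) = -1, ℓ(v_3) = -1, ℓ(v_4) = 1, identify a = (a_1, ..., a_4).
a = (1, -1, 0, -1)

Write a = (a_1, ..., a_4) in the standard basis. For each basis vector v_i, ℓ(v_i) = <v_i, a> is a linear equation in the a_j's. Collect the n equations into a matrix system V a = ℓ, where row i of V is v_i (expressed in the standard basis). Since V is invertible (lower-triangular with 1s on the diagonal, up to permutation), solve by back-substitution:
  V =
[[-1, 1, 0, 0],
 [-1, -1, 1, 1],
 [0, 1, 1, 0],
 [1, 0, 0, 0]]
  V a = (-2, -1, -1, 1)
Solving gives a = (1, -1, 0, -1).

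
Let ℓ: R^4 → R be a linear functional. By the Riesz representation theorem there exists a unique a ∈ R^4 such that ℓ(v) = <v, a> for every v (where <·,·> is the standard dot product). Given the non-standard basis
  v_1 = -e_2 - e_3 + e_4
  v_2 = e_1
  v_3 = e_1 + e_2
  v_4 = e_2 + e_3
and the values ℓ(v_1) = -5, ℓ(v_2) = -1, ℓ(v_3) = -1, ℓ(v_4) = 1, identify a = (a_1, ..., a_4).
a = (-1, 0, 1, -4)

Write a = (a_1, ..., a_4) in the standard basis. For each basis vector v_i, ℓ(v_i) = <v_i, a> is a linear equation in the a_j's. Collect the n equations into a matrix system V a = ℓ, where row i of V is v_i (expressed in the standard basis). Since V is invertible (lower-triangular with 1s on the diagonal, up to permutation), solve by back-substitution:
  V =
[[0, -1, -1, 1],
 [1, 0, 0, 0],
 [1, 1, 0, 0],
 [0, 1, 1, 0]]
  V a = (-5, -1, -1, 1)
Solving gives a = (-1, 0, 1, -4).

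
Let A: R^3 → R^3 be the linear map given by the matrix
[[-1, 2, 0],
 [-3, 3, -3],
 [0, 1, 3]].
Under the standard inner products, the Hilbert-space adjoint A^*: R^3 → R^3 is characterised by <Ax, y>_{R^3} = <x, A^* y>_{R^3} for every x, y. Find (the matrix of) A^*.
A^* = A^T =
[[-1, -3, 0],
 [2, 3, 1],
 [0, -3, 3]]

For real matrices with standard dot products, the defining identity <Ax, y> = <x, A^* y> gives (Ax)^T y = x^T (A^*) y, i.e. x^T A^T y = x^T (A^*) y. Since this holds for all x, y, we must have A^* = A^T. Therefore
A^* =
[[-1, -3, 0],
 [2, 3, 1],
 [0, -3, 3]].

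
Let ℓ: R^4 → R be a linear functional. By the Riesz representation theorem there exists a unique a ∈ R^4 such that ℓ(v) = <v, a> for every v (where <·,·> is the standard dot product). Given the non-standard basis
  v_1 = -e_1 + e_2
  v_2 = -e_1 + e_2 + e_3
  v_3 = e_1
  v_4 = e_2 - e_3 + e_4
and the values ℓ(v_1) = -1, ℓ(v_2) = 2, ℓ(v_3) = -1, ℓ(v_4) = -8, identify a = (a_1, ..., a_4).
a = (-1, -2, 3, -3)

Write a = (a_1, ..., a_4) in the standard basis. For each basis vector v_i, ℓ(v_i) = <v_i, a> is a linear equation in the a_j's. Collect the n equations into a matrix system V a = ℓ, where row i of V is v_i (expressed in the standard basis). Since V is invertible (lower-triangular with 1s on the diagonal, up to permutation), solve by back-substitution:
  V =
[[-1, 1, 0, 0],
 [-1, 1, 1, 0],
 [1, 0, 0, 0],
 [0, 1, -1, 1]]
  V a = (-1, 2, -1, -8)
Solving gives a = (-1, -2, 3, -3).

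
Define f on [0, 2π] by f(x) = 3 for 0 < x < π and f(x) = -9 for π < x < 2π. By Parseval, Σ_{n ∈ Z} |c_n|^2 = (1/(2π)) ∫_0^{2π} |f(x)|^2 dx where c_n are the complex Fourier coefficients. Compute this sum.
Σ |c_n|^2 = 45

Parseval equates the L^2 energy of f (normalised by 1/(2π)) with the ℓ^2 sum of its Fourier coefficients: (1/(2π)) ∫_0^{2π} |f|^2 = Σ |c_n|^2.
Compute the left side: (1/(2π)) [∫_0^π 3^2 dx + ∫_π^{2π} (-9)^2 dx] = (1/(2π)) · (9π + 81π) = (9 + 81)/2 = 45.
So Σ_{n ∈ Z} |c_n|^2 = 45.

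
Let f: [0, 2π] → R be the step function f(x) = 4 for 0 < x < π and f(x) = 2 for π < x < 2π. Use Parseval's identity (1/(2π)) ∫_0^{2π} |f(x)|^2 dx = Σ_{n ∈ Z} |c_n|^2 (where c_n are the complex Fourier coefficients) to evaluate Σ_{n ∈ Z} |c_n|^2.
Σ |c_n|^2 = 10

Parseval equates the L^2 energy of f (normalised by 1/(2π)) with the ℓ^2 sum of its Fourier coefficients: (1/(2π)) ∫_0^{2π} |f|^2 = Σ |c_n|^2.
Compute the left side: (1/(2π)) [∫_0^π 4^2 dx + ∫_π^{2π} 2^2 dx] = (1/(2π)) · (16π + 4π) = (16 + 4)/2 = 10.
So Σ_{n ∈ Z} |c_n|^2 = 10.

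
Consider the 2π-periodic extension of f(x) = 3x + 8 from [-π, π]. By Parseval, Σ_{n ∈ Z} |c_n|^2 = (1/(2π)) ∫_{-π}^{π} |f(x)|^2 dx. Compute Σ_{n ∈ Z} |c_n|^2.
Σ |c_n|^2 = 3π^2 + 64

Expand and integrate term by term over [-π, π]:
  ∫ (3x)^2 dx = 9·(2π^3/3); ∫ 2·3·(8)·x dx = 0 (odd integrand); ∫ 8^2 dx = 64·2π.
So (1/(2π)) ∫_{-π}^{π} (3x + 8)^2 dx = 9π^2/3 + 64 = 3π^2 + 64.
Parseval ⇒ Σ |c_n|^2 = 3π^2 + 64.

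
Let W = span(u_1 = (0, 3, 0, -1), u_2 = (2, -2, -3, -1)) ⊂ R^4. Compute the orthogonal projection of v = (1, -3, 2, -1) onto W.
proj_W(v) = (-4/31, -367/155, 6/31, 139/155)

Set up U = [u_1 | ... | u_2] ∈ R^(4×2). The projector onto W = col(U) is P = U (U^T U)^(-1) U^T.
Compute U^T U =
  [10, -5]
  [-5, 18],
and U^T v = (-8, 3).
Solve U^T U · c = U^T v for the coefficients: c = (-129/155, -2/31). The projection is proj_W(v) = U c.
Check: (v - proj_W(v)) · u_1 = 0  (should be 0).
Check: (v - proj_W(v)) · u_2 = 0  (should be 0).
Result: proj_W(v) = (-4/31, -367/155, 6/31, 139/155).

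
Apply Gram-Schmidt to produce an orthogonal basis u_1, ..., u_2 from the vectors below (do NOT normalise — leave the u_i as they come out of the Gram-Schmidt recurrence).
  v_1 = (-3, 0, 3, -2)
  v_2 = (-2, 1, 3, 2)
Orthogonal basis:
  u_1 = (-3, 0, 3, -2)
  u_2 = (-1/2, 1, 3/2, 3)

Apply the Gram-Schmidt recurrence
  u_1 = v_1
  u_i = v_i − Σ_{j<i} ((v_i · u_j) / (u_j · u_j)) · u_j.

Step by step this gives:
  u_1 = (-3, 0, 3, -2)
  u_2 = (-1/2, 1, 3/2, 3)

Orthogonality check:
  u_2 · u_1 = 0 (should be 0)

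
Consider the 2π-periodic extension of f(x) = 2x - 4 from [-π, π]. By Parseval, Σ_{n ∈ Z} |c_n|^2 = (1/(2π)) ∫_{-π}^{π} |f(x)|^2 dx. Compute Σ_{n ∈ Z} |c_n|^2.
Σ |c_n|^2 = 4π^2/3 + 16

Expand and integrate term by term over [-π, π]:
  ∫ (2x)^2 dx = 4·(2π^3/3); ∫ 2·2·(-4)·x dx = 0 (odd integrand); ∫ (-4)^2 dx = 16·2π.
So (1/(2π)) ∫_{-π}^{π} (2x - 4)^2 dx = 4π^2/3 + 16 = 4π^2/3 + 16.
Parseval ⇒ Σ |c_n|^2 = 4π^2/3 + 16.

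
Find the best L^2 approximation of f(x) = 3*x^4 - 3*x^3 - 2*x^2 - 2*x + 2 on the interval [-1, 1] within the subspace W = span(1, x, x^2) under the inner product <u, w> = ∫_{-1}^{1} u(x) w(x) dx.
g(x) = 4*x^2/7 - 19*x/5 + 61/35

The best approximation g ∈ W is the orthogonal projection of f onto W. Writing g = a_0 + a_1 x + a_2 x^2, the coefficients solve the normal equations G · a = b where
  G_{ij} = <φ_i, φ_j> and b_i = <f, φ_i>, with φ_0 = 1, φ_1 = x, φ_2 = x^2.
G =
  [2, 0, 2/3]
  [0, 2/3, 0]
  [2/3, 0, 2/5],
b = (58/15, -38/15, 146/105).
Solving gives a_0 = 61/35, a_1 = -19/5, a_2 = 4/7, so
  g(x) = 4*x^2/7 - 19*x/5 + 61/35.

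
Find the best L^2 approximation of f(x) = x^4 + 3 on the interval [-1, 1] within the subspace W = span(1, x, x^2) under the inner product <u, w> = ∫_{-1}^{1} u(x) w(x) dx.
g(x) = 6*x^2/7 + 102/35

The best approximation g ∈ W is the orthogonal projection of f onto W. Writing g = a_0 + a_1 x + a_2 x^2, the coefficients solve the normal equations G · a = b where
  G_{ij} = <φ_i, φ_j> and b_i = <f, φ_i>, with φ_0 = 1, φ_1 = x, φ_2 = x^2.
G =
  [2, 0, 2/3]
  [0, 2/3, 0]
  [2/3, 0, 2/5],
b = (32/5, 0, 16/7).
Solving gives a_0 = 102/35, a_1 = 0, a_2 = 6/7, so
  g(x) = 6*x^2/7 + 102/35.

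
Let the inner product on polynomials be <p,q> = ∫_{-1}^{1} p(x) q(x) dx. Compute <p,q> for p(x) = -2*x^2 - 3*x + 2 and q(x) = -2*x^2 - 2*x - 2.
<p,q> = -12/5

Expand the product: p(x)·q(x) = 4*x^4 + 10*x^3 + 6*x^2 + 2*x - 4.
∫_{-1}^{1} of each monomial x^k gives [2/(k+1) if k even, 0 if k odd]. Integrating term-by-term (or equivalently evaluating the antiderivative F(x) = 4*x^5/5 + 5*x^4/2 + 2*x^3 + x^2 - 4*x at the endpoints):
  F(1) − F(−1) = 23/10 − (47/10) = -12/5.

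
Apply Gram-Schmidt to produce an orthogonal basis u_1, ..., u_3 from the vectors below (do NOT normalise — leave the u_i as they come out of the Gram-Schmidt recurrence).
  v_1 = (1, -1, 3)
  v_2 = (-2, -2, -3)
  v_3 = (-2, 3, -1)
Orthogonal basis:
  u_1 = (1, -1, 3)
  u_2 = (-13/11, -31/11, -6/11)
  u_3 = (-207/106, 69/106, 46/53)

Apply the Gram-Schmidt recurrence
  u_1 = v_1
  u_i = v_i − Σ_{j<i} ((v_i · u_j) / (u_j · u_j)) · u_j.

Step by step this gives:
  u_1 = (1, -1, 3)
  u_2 = (-13/11, -31/11, -6/11)
  u_3 = (-207/106, 69/106, 46/53)

Orthogonality check:
  u_2 · u_1 = 0 (should be 0)
  u_3 · u_1 = 0 (should be 0)
  u_3 · u_2 = 0 (should be 0)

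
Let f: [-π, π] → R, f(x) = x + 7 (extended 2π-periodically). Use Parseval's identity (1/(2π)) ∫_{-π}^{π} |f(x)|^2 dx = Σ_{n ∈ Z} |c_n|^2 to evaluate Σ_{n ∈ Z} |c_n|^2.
Σ |c_n|^2 = π^2/3 + 49

Expand and integrate term by term over [-π, π]:
  ∫ (x)^2 dx = 1·(2π^3/3); ∫ 2·1·(7)·x dx = 0 (odd integrand); ∫ 7^2 dx = 49·2π.
So (1/(2π)) ∫_{-π}^{π} (x + 7)^2 dx = 1π^2/3 + 49 = π^2/3 + 49.
Parseval ⇒ Σ |c_n|^2 = π^2/3 + 49.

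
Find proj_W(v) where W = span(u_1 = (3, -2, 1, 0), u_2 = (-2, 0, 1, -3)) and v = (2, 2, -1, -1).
proj_W(v) = (58/171, -8/171, -1/9, 23/57)

Set up U = [u_1 | ... | u_2] ∈ R^(4×2). The projector onto W = col(U) is P = U (U^T U)^(-1) U^T.
Compute U^T U =
  [14, -5]
  [-5, 14],
and U^T v = (1, -2).
Solve U^T U · c = U^T v for the coefficients: c = (4/171, -23/171). The projection is proj_W(v) = U c.
Check: (v - proj_W(v)) · u_1 = 0  (should be 0).
Check: (v - proj_W(v)) · u_2 = 0  (should be 0).
Result: proj_W(v) = (58/171, -8/171, -1/9, 23/57).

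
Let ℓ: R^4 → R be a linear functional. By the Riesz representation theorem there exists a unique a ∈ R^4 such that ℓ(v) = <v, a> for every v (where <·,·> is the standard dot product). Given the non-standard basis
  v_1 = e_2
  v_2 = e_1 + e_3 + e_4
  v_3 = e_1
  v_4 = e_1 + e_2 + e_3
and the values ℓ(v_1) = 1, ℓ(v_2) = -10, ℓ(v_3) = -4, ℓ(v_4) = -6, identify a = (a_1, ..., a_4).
a = (-4, 1, -3, -3)

Write a = (a_1, ..., a_4) in the standard basis. For each basis vector v_i, ℓ(v_i) = <v_i, a> is a linear equation in the a_j's. Collect the n equations into a matrix system V a = ℓ, where row i of V is v_i (expressed in the standard basis). Since V is invertible (lower-triangular with 1s on the diagonal, up to permutation), solve by back-substitution:
  V =
[[0, 1, 0, 0],
 [1, 0, 1, 1],
 [1, 0, 0, 0],
 [1, 1, 1, 0]]
  V a = (1, -10, -4, -6)
Solving gives a = (-4, 1, -3, -3).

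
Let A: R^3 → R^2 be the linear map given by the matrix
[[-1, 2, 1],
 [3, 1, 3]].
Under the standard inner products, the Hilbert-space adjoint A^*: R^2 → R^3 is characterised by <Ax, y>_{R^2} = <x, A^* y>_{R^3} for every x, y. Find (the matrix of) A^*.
A^* = A^T =
[[-1, 3],
 [2, 1],
 [1, 3]]

For real matrices with standard dot products, the defining identity <Ax, y> = <x, A^* y> gives (Ax)^T y = x^T (A^*) y, i.e. x^T A^T y = x^T (A^*) y. Since this holds for all x, y, we must have A^* = A^T. Therefore
A^* =
[[-1, 3],
 [2, 1],
 [1, 3]].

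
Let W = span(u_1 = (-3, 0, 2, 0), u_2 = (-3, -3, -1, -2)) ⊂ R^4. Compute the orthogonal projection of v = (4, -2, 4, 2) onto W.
proj_W(v) = (222/125, 231/125, 83/125, 154/125)

Set up U = [u_1 | ... | u_2] ∈ R^(4×2). The projector onto W = col(U) is P = U (U^T U)^(-1) U^T.
Compute U^T U =
  [13, 7]
  [7, 23],
and U^T v = (-4, -14).
Solve U^T U · c = U^T v for the coefficients: c = (3/125, -77/125). The projection is proj_W(v) = U c.
Check: (v - proj_W(v)) · u_1 = 0  (should be 0).
Check: (v - proj_W(v)) · u_2 = 0  (should be 0).
Result: proj_W(v) = (222/125, 231/125, 83/125, 154/125).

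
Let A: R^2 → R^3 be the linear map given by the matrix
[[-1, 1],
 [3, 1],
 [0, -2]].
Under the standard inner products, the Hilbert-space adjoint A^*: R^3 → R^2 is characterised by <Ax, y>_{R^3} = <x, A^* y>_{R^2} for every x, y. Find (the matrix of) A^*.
A^* = A^T =
[[-1, 3, 0],
 [1, 1, -2]]

For real matrices with standard dot products, the defining identity <Ax, y> = <x, A^* y> gives (Ax)^T y = x^T (A^*) y, i.e. x^T A^T y = x^T (A^*) y. Since this holds for all x, y, we must have A^* = A^T. Therefore
A^* =
[[-1, 3, 0],
 [1, 1, -2]].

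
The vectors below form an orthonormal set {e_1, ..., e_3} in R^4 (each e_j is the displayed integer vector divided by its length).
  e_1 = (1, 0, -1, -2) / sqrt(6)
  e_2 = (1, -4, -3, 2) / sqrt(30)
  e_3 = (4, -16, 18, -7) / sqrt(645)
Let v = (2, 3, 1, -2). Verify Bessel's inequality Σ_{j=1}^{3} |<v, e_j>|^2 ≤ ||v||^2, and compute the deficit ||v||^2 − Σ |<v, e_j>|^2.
Σ |<v, e_j>|^2 = 1793/129; ||v||^2 = 18; deficit = 529/129

Write each e_j = u_j / sqrt(<u_j, u_j>) where u_j is the displayed integer vector. Then <v, e_j> = <v, u_j> / sqrt(<u_j, u_j>), so |<v, e_j>|^2 = <v, u_j>^2 / <u_j, u_j>.
Coefficients: <v, e_1> = 5/sqrt(6), <v, e_2> = -17/sqrt(30), <v, e_3> = -8/sqrt(645).
Square and sum: Σ |<v, e_j>|^2 = 1793/129.
Compute ||v||^2 = v·v = 18.
Deficit = 18 − 1793/129 = 529/129 ≥ 0, confirming Bessel's inequality. (The deficit equals ||v − Σ <v,e_j> e_j||^2, the squared distance from v to span{e_j}.)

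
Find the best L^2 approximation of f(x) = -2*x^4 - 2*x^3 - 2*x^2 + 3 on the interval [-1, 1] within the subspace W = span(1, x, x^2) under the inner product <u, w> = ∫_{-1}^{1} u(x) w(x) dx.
g(x) = -26*x^2/7 - 6*x/5 + 111/35

The best approximation g ∈ W is the orthogonal projection of f onto W. Writing g = a_0 + a_1 x + a_2 x^2, the coefficients solve the normal equations G · a = b where
  G_{ij} = <φ_i, φ_j> and b_i = <f, φ_i>, with φ_0 = 1, φ_1 = x, φ_2 = x^2.
G =
  [2, 0, 2/3]
  [0, 2/3, 0]
  [2/3, 0, 2/5],
b = (58/15, -4/5, 22/35).
Solving gives a_0 = 111/35, a_1 = -6/5, a_2 = -26/7, so
  g(x) = -26*x^2/7 - 6*x/5 + 111/35.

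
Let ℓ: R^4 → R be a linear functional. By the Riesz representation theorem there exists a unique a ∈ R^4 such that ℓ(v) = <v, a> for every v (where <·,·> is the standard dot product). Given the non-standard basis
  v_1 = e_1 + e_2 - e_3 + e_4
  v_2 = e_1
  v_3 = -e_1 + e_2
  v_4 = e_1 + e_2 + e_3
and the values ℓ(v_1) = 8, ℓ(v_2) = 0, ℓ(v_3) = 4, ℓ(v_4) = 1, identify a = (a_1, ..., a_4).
a = (0, 4, -3, 1)

Write a = (a_1, ..., a_4) in the standard basis. For each basis vector v_i, ℓ(v_i) = <v_i, a> is a linear equation in the a_j's. Collect the n equations into a matrix system V a = ℓ, where row i of V is v_i (expressed in the standard basis). Since V is invertible (lower-triangular with 1s on the diagonal, up to permutation), solve by back-substitution:
  V =
[[1, 1, -1, 1],
 [1, 0, 0, 0],
 [-1, 1, 0, 0],
 [1, 1, 1, 0]]
  V a = (8, 0, 4, 1)
Solving gives a = (0, 4, -3, 1).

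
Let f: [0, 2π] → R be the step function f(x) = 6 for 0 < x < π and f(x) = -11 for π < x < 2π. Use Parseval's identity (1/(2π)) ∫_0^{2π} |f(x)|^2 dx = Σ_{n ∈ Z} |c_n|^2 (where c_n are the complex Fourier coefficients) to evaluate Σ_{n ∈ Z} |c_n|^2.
Σ |c_n|^2 = 157/2

Parseval equates the L^2 energy of f (normalised by 1/(2π)) with the ℓ^2 sum of its Fourier coefficients: (1/(2π)) ∫_0^{2π} |f|^2 = Σ |c_n|^2.
Compute the left side: (1/(2π)) [∫_0^π 6^2 dx + ∫_π^{2π} (-11)^2 dx] = (1/(2π)) · (36π + 121π) = (36 + 121)/2 = 157/2.
So Σ_{n ∈ Z} |c_n|^2 = 157/2.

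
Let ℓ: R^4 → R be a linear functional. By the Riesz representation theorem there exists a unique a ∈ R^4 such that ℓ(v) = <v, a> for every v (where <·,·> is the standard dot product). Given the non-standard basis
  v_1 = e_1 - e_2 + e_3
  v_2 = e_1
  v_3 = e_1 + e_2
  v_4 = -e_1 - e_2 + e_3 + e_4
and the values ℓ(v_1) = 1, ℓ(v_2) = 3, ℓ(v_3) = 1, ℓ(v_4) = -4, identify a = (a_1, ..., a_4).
a = (3, -2, -4, 1)

Write a = (a_1, ..., a_4) in the standard basis. For each basis vector v_i, ℓ(v_i) = <v_i, a> is a linear equation in the a_j's. Collect the n equations into a matrix system V a = ℓ, where row i of V is v_i (expressed in the standard basis). Since V is invertible (lower-triangular with 1s on the diagonal, up to permutation), solve by back-substitution:
  V =
[[1, -1, 1, 0],
 [1, 0, 0, 0],
 [1, 1, 0, 0],
 [-1, -1, 1, 1]]
  V a = (1, 3, 1, -4)
Solving gives a = (3, -2, -4, 1).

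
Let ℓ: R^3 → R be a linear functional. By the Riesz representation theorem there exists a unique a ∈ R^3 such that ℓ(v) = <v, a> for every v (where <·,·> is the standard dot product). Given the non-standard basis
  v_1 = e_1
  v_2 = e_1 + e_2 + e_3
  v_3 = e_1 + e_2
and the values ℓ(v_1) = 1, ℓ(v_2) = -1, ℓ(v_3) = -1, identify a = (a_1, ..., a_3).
a = (1, -2, 0)

Write a = (a_1, ..., a_3) in the standard basis. For each basis vector v_i, ℓ(v_i) = <v_i, a> is a linear equation in the a_j's. Collect the n equations into a matrix system V a = ℓ, where row i of V is v_i (expressed in the standard basis). Since V is invertible (lower-triangular with 1s on the diagonal, up to permutation), solve by back-substitution:
  V =
[[1, 0, 0],
 [1, 1, 1],
 [1, 1, 0]]
  V a = (1, -1, -1)
Solving gives a = (1, -2, 0).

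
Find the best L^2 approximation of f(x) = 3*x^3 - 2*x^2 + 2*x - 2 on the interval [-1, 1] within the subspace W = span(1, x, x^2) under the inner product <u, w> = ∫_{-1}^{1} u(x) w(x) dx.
g(x) = -2*x^2 + 19*x/5 - 2

The best approximation g ∈ W is the orthogonal projection of f onto W. Writing g = a_0 + a_1 x + a_2 x^2, the coefficients solve the normal equations G · a = b where
  G_{ij} = <φ_i, φ_j> and b_i = <f, φ_i>, with φ_0 = 1, φ_1 = x, φ_2 = x^2.
G =
  [2, 0, 2/3]
  [0, 2/3, 0]
  [2/3, 0, 2/5],
b = (-16/3, 38/15, -32/15).
Solving gives a_0 = -2, a_1 = 19/5, a_2 = -2, so
  g(x) = -2*x^2 + 19*x/5 - 2.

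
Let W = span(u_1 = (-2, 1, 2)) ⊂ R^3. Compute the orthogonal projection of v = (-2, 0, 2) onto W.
proj_W(v) = (-16/9, 8/9, 16/9)

Set up U = [u_1 | ... | u_1] ∈ R^(3×1). The projector onto W = col(U) is P = U (U^T U)^(-1) U^T.
Compute U^T U =
  [9],
and U^T v = (8).
Solve U^T U · c = U^T v for the coefficients: c = (8/9). The projection is proj_W(v) = U c.
Check: (v - proj_W(v)) · u_1 = 0  (should be 0).
Result: proj_W(v) = (-16/9, 8/9, 16/9).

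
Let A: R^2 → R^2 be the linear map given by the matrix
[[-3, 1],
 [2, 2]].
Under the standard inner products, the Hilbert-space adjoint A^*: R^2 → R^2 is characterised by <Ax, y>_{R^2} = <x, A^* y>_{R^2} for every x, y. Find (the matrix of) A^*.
A^* = A^T =
[[-3, 2],
 [1, 2]]

For real matrices with standard dot products, the defining identity <Ax, y> = <x, A^* y> gives (Ax)^T y = x^T (A^*) y, i.e. x^T A^T y = x^T (A^*) y. Since this holds for all x, y, we must have A^* = A^T. Therefore
A^* =
[[-3, 2],
 [1, 2]].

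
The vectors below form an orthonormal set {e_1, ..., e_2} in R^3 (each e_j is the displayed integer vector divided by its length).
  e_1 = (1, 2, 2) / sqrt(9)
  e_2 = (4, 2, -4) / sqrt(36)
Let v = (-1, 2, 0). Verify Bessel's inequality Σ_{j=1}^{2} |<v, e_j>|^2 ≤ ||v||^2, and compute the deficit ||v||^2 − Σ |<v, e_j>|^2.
Σ |<v, e_j>|^2 = 1; ||v||^2 = 5; deficit = 4

Write each e_j = u_j / sqrt(<u_j, u_j>) where u_j is the displayed integer vector. Then <v, e_j> = <v, u_j> / sqrt(<u_j, u_j>), so |<v, e_j>|^2 = <v, u_j>^2 / <u_j, u_j>.
Coefficients: <v, e_1> = 3/sqrt(9), <v, e_2> = 0/sqrt(36).
Square and sum: Σ |<v, e_j>|^2 = 1.
Compute ||v||^2 = v·v = 5.
Deficit = 5 − 1 = 4 ≥ 0, confirming Bessel's inequality. (The deficit equals ||v − Σ <v,e_j> e_j||^2, the squared distance from v to span{e_j}.)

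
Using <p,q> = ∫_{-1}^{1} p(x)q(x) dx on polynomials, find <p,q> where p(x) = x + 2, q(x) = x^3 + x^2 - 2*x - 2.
<p,q> = -38/5

Expand the product: p(x)·q(x) = x^4 + 3*x^3 - 6*x - 4.
∫_{-1}^{1} of each monomial x^k gives [2/(k+1) if k even, 0 if k odd]. Integrating term-by-term (or equivalently evaluating the antiderivative F(x) = x^5/5 + 3*x^4/4 - 3*x^2 - 4*x at the endpoints):
  F(1) − F(−1) = -121/20 − (31/20) = -38/5.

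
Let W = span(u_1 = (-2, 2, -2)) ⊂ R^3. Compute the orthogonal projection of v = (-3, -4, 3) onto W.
proj_W(v) = (4/3, -4/3, 4/3)

Set up U = [u_1 | ... | u_1] ∈ R^(3×1). The projector onto W = col(U) is P = U (U^T U)^(-1) U^T.
Compute U^T U =
  [12],
and U^T v = (-8).
Solve U^T U · c = U^T v for the coefficients: c = (-2/3). The projection is proj_W(v) = U c.
Check: (v - proj_W(v)) · u_1 = 0  (should be 0).
Result: proj_W(v) = (4/3, -4/3, 4/3).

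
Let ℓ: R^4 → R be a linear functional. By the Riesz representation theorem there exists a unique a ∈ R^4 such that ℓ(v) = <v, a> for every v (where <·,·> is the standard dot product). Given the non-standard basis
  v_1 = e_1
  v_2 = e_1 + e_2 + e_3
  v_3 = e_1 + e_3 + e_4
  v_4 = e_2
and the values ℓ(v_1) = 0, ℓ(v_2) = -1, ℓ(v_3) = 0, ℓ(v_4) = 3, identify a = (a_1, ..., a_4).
a = (0, 3, -4, 4)

Write a = (a_1, ..., a_4) in the standard basis. For each basis vector v_i, ℓ(v_i) = <v_i, a> is a linear equation in the a_j's. Collect the n equations into a matrix system V a = ℓ, where row i of V is v_i (expressed in the standard basis). Since V is invertible (lower-triangular with 1s on the diagonal, up to permutation), solve by back-substitution:
  V =
[[1, 0, 0, 0],
 [1, 1, 1, 0],
 [1, 0, 1, 1],
 [0, 1, 0, 0]]
  V a = (0, -1, 0, 3)
Solving gives a = (0, 3, -4, 4).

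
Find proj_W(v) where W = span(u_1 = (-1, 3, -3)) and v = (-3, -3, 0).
proj_W(v) = (6/19, -18/19, 18/19)

Set up U = [u_1 | ... | u_1] ∈ R^(3×1). The projector onto W = col(U) is P = U (U^T U)^(-1) U^T.
Compute U^T U =
  [19],
and U^T v = (-6).
Solve U^T U · c = U^T v for the coefficients: c = (-6/19). The projection is proj_W(v) = U c.
Check: (v - proj_W(v)) · u_1 = 0  (should be 0).
Result: proj_W(v) = (6/19, -18/19, 18/19).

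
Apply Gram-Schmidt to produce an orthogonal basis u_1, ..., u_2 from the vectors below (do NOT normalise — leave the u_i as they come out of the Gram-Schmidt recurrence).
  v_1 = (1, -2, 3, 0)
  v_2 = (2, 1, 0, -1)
Orthogonal basis:
  u_1 = (1, -2, 3, 0)
  u_2 = (2, 1, 0, -1)

Apply the Gram-Schmidt recurrence
  u_1 = v_1
  u_i = v_i − Σ_{j<i} ((v_i · u_j) / (u_j · u_j)) · u_j.

Step by step this gives:
  u_1 = (1, -2, 3, 0)
  u_2 = (2, 1, 0, -1)

Orthogonality check:
  u_2 · u_1 = 0 (should be 0)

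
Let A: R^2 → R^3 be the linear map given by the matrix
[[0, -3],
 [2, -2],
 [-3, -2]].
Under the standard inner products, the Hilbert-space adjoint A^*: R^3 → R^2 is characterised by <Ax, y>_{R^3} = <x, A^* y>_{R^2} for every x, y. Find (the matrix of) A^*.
A^* = A^T =
[[0, 2, -3],
 [-3, -2, -2]]

For real matrices with standard dot products, the defining identity <Ax, y> = <x, A^* y> gives (Ax)^T y = x^T (A^*) y, i.e. x^T A^T y = x^T (A^*) y. Since this holds for all x, y, we must have A^* = A^T. Therefore
A^* =
[[0, 2, -3],
 [-3, -2, -2]].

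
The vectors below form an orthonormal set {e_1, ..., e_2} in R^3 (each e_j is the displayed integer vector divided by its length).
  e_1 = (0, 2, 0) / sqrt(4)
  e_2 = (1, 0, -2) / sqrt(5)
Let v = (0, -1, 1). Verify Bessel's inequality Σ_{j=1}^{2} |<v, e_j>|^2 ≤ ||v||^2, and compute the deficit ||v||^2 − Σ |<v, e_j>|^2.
Σ |<v, e_j>|^2 = 9/5; ||v||^2 = 2; deficit = 1/5

Write each e_j = u_j / sqrt(<u_j, u_j>) where u_j is the displayed integer vector. Then <v, e_j> = <v, u_j> / sqrt(<u_j, u_j>), so |<v, e_j>|^2 = <v, u_j>^2 / <u_j, u_j>.
Coefficients: <v, e_1> = -2/sqrt(4), <v, e_2> = -2/sqrt(5).
Square and sum: Σ |<v, e_j>|^2 = 9/5.
Compute ||v||^2 = v·v = 2.
Deficit = 2 − 9/5 = 1/5 ≥ 0, confirming Bessel's inequality. (The deficit equals ||v − Σ <v,e_j> e_j||^2, the squared distance from v to span{e_j}.)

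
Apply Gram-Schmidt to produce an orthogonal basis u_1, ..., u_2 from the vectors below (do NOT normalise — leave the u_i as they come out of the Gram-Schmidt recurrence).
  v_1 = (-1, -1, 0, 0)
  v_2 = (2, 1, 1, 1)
Orthogonal basis:
  u_1 = (-1, -1, 0, 0)
  u_2 = (1/2, -1/2, 1, 1)

Apply the Gram-Schmidt recurrence
  u_1 = v_1
  u_i = v_i − Σ_{j<i} ((v_i · u_j) / (u_j · u_j)) · u_j.

Step by step this gives:
  u_1 = (-1, -1, 0, 0)
  u_2 = (1/2, -1/2, 1, 1)

Orthogonality check:
  u_2 · u_1 = 0 (should be 0)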